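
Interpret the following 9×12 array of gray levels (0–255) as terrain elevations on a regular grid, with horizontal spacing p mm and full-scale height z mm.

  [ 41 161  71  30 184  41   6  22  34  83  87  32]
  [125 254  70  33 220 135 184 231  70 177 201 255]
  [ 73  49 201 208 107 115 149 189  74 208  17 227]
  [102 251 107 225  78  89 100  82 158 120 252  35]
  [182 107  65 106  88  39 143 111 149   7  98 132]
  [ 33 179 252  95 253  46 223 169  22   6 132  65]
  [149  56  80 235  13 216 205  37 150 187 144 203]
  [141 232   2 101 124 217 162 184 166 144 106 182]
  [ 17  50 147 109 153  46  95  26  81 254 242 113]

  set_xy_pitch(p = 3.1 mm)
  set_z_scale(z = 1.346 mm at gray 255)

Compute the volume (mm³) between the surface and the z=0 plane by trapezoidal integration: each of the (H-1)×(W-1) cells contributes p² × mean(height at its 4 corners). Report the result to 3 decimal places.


576.688

height_mm = gray/255 × 1.346; cell vol = 3.1² × mean(4 corners)
unit = 3.1² × 1.346 / (4×255) = 0.0126814 mm³ per gray-sum
row 0: Σ corner-gray over 11 cells = 5041  → 63.9271
row 1: Σ corner-gray over 11 cells = 6464  → 81.9728
row 2: Σ corner-gray over 11 cells = 5995  → 76.0252
row 3: Σ corner-gray over 11 cells = 5201  → 65.9561
row 4: Σ corner-gray over 11 cells = 4992  → 63.3057
row 5: Σ corner-gray over 11 cells = 5850  → 74.1864
row 6: Σ corner-gray over 11 cells = 6197  → 78.5868
row 7: Σ corner-gray over 11 cells = 5735  → 72.7280
Σ rows: total corner-gray = 45475  → 576.6881 mm³


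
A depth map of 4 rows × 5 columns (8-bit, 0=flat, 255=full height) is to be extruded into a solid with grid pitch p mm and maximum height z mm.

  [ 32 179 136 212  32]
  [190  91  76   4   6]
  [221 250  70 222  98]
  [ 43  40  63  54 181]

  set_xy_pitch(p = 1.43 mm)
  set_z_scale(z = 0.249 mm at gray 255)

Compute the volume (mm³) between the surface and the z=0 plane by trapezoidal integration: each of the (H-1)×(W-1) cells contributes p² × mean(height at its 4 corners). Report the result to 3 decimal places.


height_mm = gray/255 × 0.249; cell vol = 1.43² × mean(4 corners)
unit = 1.43² × 0.249 / (4×255) = 0.000499196 mm³ per gray-sum
row 0: Σ corner-gray over 4 cells = 1656  → 0.8267
row 1: Σ corner-gray over 4 cells = 1941  → 0.9689
row 2: Σ corner-gray over 4 cells = 1941  → 0.9689
Σ rows: total corner-gray = 5538  → 2.7645 mm³

2.765


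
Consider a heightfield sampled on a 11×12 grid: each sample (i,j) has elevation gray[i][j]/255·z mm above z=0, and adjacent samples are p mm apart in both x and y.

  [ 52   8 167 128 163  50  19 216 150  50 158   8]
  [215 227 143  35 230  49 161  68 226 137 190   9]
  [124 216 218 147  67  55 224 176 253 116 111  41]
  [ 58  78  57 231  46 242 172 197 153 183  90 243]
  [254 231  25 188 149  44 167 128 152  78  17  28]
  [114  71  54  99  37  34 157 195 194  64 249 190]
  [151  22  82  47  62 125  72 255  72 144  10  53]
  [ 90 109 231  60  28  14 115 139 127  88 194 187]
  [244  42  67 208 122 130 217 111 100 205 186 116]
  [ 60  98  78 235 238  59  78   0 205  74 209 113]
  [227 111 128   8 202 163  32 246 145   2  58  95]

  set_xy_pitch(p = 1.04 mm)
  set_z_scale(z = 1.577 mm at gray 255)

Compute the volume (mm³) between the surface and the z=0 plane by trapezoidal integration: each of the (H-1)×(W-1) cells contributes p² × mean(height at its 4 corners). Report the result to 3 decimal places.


height_mm = gray/255 × 1.577; cell vol = 1.04² × mean(4 corners)
unit = 1.04² × 1.577 / (4×255) = 0.00167224 mm³ per gray-sum
row 0: Σ corner-gray over 11 cells = 5434  → 9.0869
row 1: Σ corner-gray over 11 cells = 6487  → 10.8478
row 2: Σ corner-gray over 11 cells = 6530  → 10.9197
row 3: Σ corner-gray over 11 cells = 5839  → 9.7642
row 4: Σ corner-gray over 11 cells = 5252  → 8.7826
row 5: Σ corner-gray over 11 cells = 4598  → 7.6890
row 6: Σ corner-gray over 11 cells = 4473  → 7.4799
row 7: Σ corner-gray over 11 cells = 5623  → 9.4030
row 8: Σ corner-gray over 11 cells = 5857  → 9.7943
row 9: Σ corner-gray over 11 cells = 5233  → 8.7508
Σ rows: total corner-gray = 55326  → 92.5183 mm³

92.518


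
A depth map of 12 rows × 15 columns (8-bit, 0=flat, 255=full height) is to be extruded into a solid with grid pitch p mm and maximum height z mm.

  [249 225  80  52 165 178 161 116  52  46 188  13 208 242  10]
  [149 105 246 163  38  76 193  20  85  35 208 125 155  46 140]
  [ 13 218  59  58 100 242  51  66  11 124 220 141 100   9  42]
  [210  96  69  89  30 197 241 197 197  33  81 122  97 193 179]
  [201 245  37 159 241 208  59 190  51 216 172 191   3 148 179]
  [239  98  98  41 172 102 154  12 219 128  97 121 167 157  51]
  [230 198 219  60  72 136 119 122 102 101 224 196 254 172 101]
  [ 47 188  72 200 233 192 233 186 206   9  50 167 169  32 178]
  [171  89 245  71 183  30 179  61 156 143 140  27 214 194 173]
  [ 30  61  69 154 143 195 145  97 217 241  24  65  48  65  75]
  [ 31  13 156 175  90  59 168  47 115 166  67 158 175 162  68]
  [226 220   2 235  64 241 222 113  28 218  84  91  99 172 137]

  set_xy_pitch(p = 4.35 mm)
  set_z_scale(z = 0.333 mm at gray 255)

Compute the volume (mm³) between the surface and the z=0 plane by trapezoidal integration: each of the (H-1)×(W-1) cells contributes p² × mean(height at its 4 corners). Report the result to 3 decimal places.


491.925

height_mm = gray/255 × 0.333; cell vol = 4.35² × mean(4 corners)
unit = 4.35² × 0.333 / (4×255) = 0.00617764 mm³ per gray-sum
row 0: Σ corner-gray over 14 cells = 6990  → 43.1817
row 1: Σ corner-gray over 14 cells = 6132  → 37.8813
row 2: Σ corner-gray over 14 cells = 6526  → 40.3153
row 3: Σ corner-gray over 14 cells = 7893  → 48.7601
row 4: Σ corner-gray over 14 cells = 7642  → 47.2095
row 5: Σ corner-gray over 14 cells = 7703  → 47.5864
row 6: Σ corner-gray over 14 cells = 8380  → 51.7686
row 7: Σ corner-gray over 14 cells = 7907  → 48.8466
row 8: Σ corner-gray over 14 cells = 6961  → 43.0025
row 9: Σ corner-gray over 14 cells = 6354  → 39.2527
row 10: Σ corner-gray over 14 cells = 7142  → 44.1207
Σ rows: total corner-gray = 79630  → 491.9254 mm³


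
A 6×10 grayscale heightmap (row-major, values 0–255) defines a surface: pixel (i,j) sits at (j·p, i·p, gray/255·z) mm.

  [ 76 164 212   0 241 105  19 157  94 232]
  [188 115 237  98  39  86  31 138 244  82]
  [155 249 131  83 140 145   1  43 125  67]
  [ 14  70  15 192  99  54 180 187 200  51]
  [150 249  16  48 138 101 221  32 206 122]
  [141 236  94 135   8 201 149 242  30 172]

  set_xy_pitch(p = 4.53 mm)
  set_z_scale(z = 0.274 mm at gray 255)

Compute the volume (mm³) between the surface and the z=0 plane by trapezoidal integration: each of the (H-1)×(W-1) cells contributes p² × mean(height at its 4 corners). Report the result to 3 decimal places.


height_mm = gray/255 × 0.274; cell vol = 4.53² × mean(4 corners)
unit = 4.53² × 0.274 / (4×255) = 0.00551248 mm³ per gray-sum
row 0: Σ corner-gray over 9 cells = 4538  → 25.0156
row 1: Σ corner-gray over 9 cells = 4302  → 23.7147
row 2: Σ corner-gray over 9 cells = 4115  → 22.6838
row 3: Σ corner-gray over 9 cells = 4353  → 23.9958
row 4: Σ corner-gray over 9 cells = 4797  → 26.4434
Σ rows: total corner-gray = 22105  → 121.8533 mm³

121.853


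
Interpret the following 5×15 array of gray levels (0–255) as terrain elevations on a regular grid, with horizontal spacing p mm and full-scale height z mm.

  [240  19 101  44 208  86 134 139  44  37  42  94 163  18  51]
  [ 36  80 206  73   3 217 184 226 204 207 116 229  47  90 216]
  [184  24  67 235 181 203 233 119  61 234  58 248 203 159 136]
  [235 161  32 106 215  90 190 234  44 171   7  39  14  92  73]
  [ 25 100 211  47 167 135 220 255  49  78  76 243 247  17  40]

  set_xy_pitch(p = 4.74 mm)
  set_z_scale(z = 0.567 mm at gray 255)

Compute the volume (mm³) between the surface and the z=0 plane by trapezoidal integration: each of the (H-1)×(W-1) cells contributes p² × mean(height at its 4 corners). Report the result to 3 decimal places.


365.588

height_mm = gray/255 × 0.567; cell vol = 4.74² × mean(4 corners)
unit = 4.74² × 0.567 / (4×255) = 0.0124893 mm³ per gray-sum
row 0: Σ corner-gray over 14 cells = 6565  → 81.9925
row 1: Σ corner-gray over 14 cells = 8386  → 104.7356
row 2: Σ corner-gray over 14 cells = 7468  → 93.2704
row 3: Σ corner-gray over 14 cells = 6853  → 85.5895
Σ rows: total corner-gray = 29272  → 365.5880 mm³


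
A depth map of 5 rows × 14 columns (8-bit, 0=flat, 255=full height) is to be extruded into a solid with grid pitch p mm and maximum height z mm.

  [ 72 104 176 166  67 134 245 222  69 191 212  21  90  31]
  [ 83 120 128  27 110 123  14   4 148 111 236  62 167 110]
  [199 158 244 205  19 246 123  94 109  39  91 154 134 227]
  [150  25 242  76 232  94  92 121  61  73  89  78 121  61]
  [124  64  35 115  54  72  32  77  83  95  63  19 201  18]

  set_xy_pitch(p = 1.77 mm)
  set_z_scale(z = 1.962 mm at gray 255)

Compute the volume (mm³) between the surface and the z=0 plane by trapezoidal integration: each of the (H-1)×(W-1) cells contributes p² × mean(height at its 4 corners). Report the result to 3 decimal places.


143.418

height_mm = gray/255 × 1.962; cell vol = 1.77² × mean(4 corners)
unit = 1.77² × 1.962 / (4×255) = 0.00602623 mm³ per gray-sum
row 0: Σ corner-gray over 13 cells = 6190  → 37.3023
row 1: Σ corner-gray over 13 cells = 6351  → 38.2726
row 2: Σ corner-gray over 13 cells = 6477  → 39.0319
row 3: Σ corner-gray over 13 cells = 4781  → 28.8114
Σ rows: total corner-gray = 23799  → 143.4181 mm³


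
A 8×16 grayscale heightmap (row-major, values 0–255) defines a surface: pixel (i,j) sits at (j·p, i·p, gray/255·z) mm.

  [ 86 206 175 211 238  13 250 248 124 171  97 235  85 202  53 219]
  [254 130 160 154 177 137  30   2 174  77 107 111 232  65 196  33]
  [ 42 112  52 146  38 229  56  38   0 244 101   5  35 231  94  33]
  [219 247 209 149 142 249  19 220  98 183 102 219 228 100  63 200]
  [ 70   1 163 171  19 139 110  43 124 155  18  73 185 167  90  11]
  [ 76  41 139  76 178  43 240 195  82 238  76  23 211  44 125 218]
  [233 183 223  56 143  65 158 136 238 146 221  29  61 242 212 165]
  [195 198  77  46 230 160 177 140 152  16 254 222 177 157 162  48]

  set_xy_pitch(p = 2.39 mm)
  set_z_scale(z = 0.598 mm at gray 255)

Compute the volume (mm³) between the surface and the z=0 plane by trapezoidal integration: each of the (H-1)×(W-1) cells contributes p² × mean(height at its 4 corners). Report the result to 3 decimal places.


height_mm = gray/255 × 0.598; cell vol = 2.39² × mean(4 corners)
unit = 2.39² × 0.598 / (4×255) = 0.00334886 mm³ per gray-sum
row 0: Σ corner-gray over 15 cells = 8712  → 29.1753
row 1: Σ corner-gray over 15 cells = 6628  → 22.1962
row 2: Σ corner-gray over 15 cells = 7712  → 25.8264
row 3: Σ corner-gray over 15 cells = 7872  → 26.3622
row 4: Σ corner-gray over 15 cells = 6713  → 22.4809
row 5: Σ corner-gray over 15 cells = 8340  → 27.9295
row 6: Σ corner-gray over 15 cells = 9203  → 30.8195
Σ rows: total corner-gray = 55180  → 184.7900 mm³

184.790


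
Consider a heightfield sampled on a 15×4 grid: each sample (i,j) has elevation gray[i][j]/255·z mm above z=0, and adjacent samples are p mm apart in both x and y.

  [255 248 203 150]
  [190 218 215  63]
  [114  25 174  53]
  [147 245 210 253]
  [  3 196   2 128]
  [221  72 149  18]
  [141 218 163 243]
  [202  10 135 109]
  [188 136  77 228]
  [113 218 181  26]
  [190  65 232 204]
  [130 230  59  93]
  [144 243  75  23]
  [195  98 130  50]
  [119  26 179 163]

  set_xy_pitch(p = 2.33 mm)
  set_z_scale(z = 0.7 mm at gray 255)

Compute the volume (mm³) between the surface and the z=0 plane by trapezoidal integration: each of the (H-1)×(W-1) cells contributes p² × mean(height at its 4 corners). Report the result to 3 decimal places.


89.570

height_mm = gray/255 × 0.7; cell vol = 2.33² × mean(4 corners)
unit = 2.33² × 0.7 / (4×255) = 0.00372572 mm³ per gray-sum
row 0: Σ corner-gray over 3 cells = 2426  → 9.0386
row 1: Σ corner-gray over 3 cells = 1684  → 6.2741
row 2: Σ corner-gray over 3 cells = 1875  → 6.9857
row 3: Σ corner-gray over 3 cells = 1837  → 6.8441
row 4: Σ corner-gray over 3 cells = 1208  → 4.5007
row 5: Σ corner-gray over 3 cells = 1827  → 6.8069
row 6: Σ corner-gray over 3 cells = 1747  → 6.5088
row 7: Σ corner-gray over 3 cells = 1443  → 5.3762
row 8: Σ corner-gray over 3 cells = 1779  → 6.6280
row 9: Σ corner-gray over 3 cells = 1925  → 7.1720
row 10: Σ corner-gray over 3 cells = 1789  → 6.6653
row 11: Σ corner-gray over 3 cells = 1604  → 5.9760
row 12: Σ corner-gray over 3 cells = 1504  → 5.6035
row 13: Σ corner-gray over 3 cells = 1393  → 5.1899
Σ rows: total corner-gray = 24041  → 89.5699 mm³


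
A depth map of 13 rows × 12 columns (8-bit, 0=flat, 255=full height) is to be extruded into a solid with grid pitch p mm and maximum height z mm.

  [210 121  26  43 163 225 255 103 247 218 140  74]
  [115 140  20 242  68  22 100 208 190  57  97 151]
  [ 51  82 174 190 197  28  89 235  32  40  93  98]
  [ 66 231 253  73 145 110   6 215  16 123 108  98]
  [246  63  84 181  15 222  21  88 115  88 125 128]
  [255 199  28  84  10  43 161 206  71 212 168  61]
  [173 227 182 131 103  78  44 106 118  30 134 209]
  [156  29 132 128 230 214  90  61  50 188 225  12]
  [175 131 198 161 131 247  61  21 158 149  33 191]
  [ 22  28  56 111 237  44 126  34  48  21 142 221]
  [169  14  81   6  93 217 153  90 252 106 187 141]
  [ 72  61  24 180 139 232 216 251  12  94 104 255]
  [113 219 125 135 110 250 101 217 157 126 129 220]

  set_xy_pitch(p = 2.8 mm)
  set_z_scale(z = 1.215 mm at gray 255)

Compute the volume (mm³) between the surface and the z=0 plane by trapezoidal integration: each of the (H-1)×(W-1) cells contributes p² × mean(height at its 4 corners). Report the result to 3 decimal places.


603.615

height_mm = gray/255 × 1.215; cell vol = 2.8² × mean(4 corners)
unit = 2.8² × 1.215 / (4×255) = 0.00933882 mm³ per gray-sum
row 0: Σ corner-gray over 11 cells = 5920  → 55.2858
row 1: Σ corner-gray over 11 cells = 5023  → 46.9089
row 2: Σ corner-gray over 11 cells = 5193  → 48.4965
row 3: Σ corner-gray over 11 cells = 5102  → 47.6467
row 4: Σ corner-gray over 11 cells = 5058  → 47.2358
row 5: Σ corner-gray over 11 cells = 5368  → 50.1308
row 6: Σ corner-gray over 11 cells = 5550  → 51.8305
row 7: Σ corner-gray over 11 cells = 5808  → 54.2399
row 8: Σ corner-gray over 11 cells = 4883  → 45.6015
row 9: Σ corner-gray over 11 cells = 4645  → 43.3788
row 10: Σ corner-gray over 11 cells = 5661  → 52.8671
row 11: Σ corner-gray over 11 cells = 6424  → 59.9926
Σ rows: total corner-gray = 64635  → 603.6149 mm³


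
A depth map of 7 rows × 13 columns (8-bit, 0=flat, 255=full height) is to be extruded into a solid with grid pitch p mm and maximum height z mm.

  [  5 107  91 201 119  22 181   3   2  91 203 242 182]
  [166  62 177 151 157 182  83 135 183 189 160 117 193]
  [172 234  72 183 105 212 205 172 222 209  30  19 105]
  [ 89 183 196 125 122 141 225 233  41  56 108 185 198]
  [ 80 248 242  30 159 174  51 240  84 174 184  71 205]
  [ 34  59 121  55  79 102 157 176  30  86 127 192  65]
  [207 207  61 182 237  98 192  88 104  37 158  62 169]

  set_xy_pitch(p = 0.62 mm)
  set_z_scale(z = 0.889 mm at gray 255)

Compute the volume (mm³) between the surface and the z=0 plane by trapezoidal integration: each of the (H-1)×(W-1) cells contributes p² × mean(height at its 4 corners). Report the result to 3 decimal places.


height_mm = gray/255 × 0.889; cell vol = 0.62² × mean(4 corners)
unit = 0.62² × 0.889 / (4×255) = 0.000335031 mm³ per gray-sum
row 0: Σ corner-gray over 12 cells = 6262  → 2.0980
row 1: Σ corner-gray over 12 cells = 7154  → 2.3968
row 2: Σ corner-gray over 12 cells = 7120  → 2.3854
row 3: Σ corner-gray over 12 cells = 7116  → 2.3841
row 4: Σ corner-gray over 12 cells = 6066  → 2.0323
row 5: Σ corner-gray over 12 cells = 5695  → 1.9080
Σ rows: total corner-gray = 39413  → 13.2046 mm³

13.205


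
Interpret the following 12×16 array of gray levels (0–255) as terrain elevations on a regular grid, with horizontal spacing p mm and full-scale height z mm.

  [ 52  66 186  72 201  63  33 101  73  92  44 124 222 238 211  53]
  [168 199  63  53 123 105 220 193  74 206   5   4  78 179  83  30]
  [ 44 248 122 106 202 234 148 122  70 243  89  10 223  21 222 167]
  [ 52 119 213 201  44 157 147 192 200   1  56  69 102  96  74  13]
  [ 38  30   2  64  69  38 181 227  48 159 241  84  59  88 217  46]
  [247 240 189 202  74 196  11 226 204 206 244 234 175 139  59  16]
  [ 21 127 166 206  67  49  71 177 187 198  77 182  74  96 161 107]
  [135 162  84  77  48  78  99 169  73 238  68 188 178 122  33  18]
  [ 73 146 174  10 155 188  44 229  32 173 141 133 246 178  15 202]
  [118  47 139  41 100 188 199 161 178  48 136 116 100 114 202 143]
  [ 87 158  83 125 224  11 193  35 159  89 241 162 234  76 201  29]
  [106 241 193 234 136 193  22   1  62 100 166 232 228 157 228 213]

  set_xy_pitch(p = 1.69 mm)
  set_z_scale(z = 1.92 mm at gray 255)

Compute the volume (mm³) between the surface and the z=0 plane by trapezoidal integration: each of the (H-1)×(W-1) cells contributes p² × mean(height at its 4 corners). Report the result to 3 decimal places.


height_mm = gray/255 × 1.92; cell vol = 1.69² × mean(4 corners)
unit = 1.69² × 1.92 / (4×255) = 0.00537619 mm³ per gray-sum
row 0: Σ corner-gray over 15 cells = 6925  → 37.2301
row 1: Σ corner-gray over 15 cells = 7699  → 41.3913
row 2: Σ corner-gray over 15 cells = 7738  → 41.6009
row 3: Σ corner-gray over 15 cells = 6505  → 34.9721
row 4: Σ corner-gray over 15 cells = 8159  → 43.8643
row 5: Σ corner-gray over 15 cells = 8865  → 47.6599
row 6: Σ corner-gray over 15 cells = 7191  → 38.6602
row 7: Σ corner-gray over 15 cells = 7390  → 39.7300
row 8: Σ corner-gray over 15 cells = 7802  → 41.9450
row 9: Σ corner-gray over 15 cells = 7897  → 42.4558
row 10: Σ corner-gray over 15 cells = 8803  → 47.3266
Σ rows: total corner-gray = 84974  → 456.8362 mm³

456.836


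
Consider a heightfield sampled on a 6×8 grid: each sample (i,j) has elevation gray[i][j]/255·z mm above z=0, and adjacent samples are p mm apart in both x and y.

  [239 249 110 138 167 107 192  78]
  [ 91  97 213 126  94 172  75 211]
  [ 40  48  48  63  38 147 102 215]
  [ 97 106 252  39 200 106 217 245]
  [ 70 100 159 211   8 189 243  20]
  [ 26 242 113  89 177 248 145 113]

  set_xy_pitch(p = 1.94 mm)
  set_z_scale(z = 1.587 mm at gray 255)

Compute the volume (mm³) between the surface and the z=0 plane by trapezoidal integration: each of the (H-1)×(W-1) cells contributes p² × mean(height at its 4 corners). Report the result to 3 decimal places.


108.916

height_mm = gray/255 × 1.587; cell vol = 1.94² × mean(4 corners)
unit = 1.94² × 1.587 / (4×255) = 0.00585572 mm³ per gray-sum
row 0: Σ corner-gray over 7 cells = 4099  → 24.0026
row 1: Σ corner-gray over 7 cells = 3003  → 17.5847
row 2: Σ corner-gray over 7 cells = 3329  → 19.4937
row 3: Σ corner-gray over 7 cells = 4092  → 23.9616
row 4: Σ corner-gray over 7 cells = 4077  → 23.8738
Σ rows: total corner-gray = 18600  → 108.9164 mm³


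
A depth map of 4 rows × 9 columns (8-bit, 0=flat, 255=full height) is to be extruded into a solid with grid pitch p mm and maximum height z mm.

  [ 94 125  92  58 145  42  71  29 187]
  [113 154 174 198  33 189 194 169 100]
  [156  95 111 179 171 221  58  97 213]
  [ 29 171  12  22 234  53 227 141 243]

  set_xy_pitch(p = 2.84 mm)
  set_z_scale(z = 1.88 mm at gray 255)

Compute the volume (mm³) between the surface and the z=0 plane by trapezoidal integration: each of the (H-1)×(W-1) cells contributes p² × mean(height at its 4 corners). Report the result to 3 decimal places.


189.289

height_mm = gray/255 × 1.88; cell vol = 2.84² × mean(4 corners)
unit = 2.84² × 1.88 / (4×255) = 0.014866 mm³ per gray-sum
row 0: Σ corner-gray over 8 cells = 3840  → 57.0855
row 1: Σ corner-gray over 8 cells = 4668  → 69.3945
row 2: Σ corner-gray over 8 cells = 4225  → 62.8089
Σ rows: total corner-gray = 12733  → 189.2889 mm³


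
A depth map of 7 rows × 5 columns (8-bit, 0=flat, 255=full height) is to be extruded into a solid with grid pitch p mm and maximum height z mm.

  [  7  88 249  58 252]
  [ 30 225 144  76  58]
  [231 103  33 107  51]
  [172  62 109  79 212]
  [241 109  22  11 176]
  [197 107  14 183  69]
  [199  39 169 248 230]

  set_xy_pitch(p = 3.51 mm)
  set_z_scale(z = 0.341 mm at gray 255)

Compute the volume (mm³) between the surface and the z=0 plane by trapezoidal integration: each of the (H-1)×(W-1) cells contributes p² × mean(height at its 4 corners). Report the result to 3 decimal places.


44.483

height_mm = gray/255 × 0.341; cell vol = 3.51² × mean(4 corners)
unit = 3.51² × 0.341 / (4×255) = 0.00411878 mm³ per gray-sum
row 0: Σ corner-gray over 4 cells = 2027  → 8.3488
row 1: Σ corner-gray over 4 cells = 1746  → 7.1914
row 2: Σ corner-gray over 4 cells = 1652  → 6.8042
row 3: Σ corner-gray over 4 cells = 1585  → 6.5283
row 4: Σ corner-gray over 4 cells = 1575  → 6.4871
row 5: Σ corner-gray over 4 cells = 2215  → 9.1231
Σ rows: total corner-gray = 10800  → 44.4828 mm³


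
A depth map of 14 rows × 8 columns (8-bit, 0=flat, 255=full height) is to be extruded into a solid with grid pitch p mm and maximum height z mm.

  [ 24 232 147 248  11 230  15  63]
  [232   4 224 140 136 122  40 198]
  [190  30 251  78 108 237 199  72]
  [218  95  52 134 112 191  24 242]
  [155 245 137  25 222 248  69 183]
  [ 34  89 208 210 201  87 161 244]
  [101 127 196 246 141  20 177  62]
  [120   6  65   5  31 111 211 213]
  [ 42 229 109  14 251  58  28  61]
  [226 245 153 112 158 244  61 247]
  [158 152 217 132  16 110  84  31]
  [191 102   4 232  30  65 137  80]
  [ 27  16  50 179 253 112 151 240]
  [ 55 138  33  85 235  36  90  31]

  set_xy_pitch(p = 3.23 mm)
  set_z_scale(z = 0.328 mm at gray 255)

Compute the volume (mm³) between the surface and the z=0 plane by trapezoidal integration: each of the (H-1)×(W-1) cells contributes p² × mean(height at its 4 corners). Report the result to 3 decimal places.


height_mm = gray/255 × 0.328; cell vol = 3.23² × mean(4 corners)
unit = 3.23² × 0.328 / (4×255) = 0.00335489 mm³ per gray-sum
row 0: Σ corner-gray over 7 cells = 3615  → 12.1279
row 1: Σ corner-gray over 7 cells = 3830  → 12.8492
row 2: Σ corner-gray over 7 cells = 3744  → 12.5607
row 3: Σ corner-gray over 7 cells = 3906  → 13.1042
row 4: Σ corner-gray over 7 cells = 4420  → 14.8286
row 5: Σ corner-gray over 7 cells = 4167  → 13.9798
row 6: Σ corner-gray over 7 cells = 3168  → 10.6283
row 7: Σ corner-gray over 7 cells = 2672  → 8.9643
row 8: Σ corner-gray over 7 cells = 3900  → 13.0841
row 9: Σ corner-gray over 7 cells = 4030  → 13.5202
row 10: Σ corner-gray over 7 cells = 3022  → 10.1385
row 11: Σ corner-gray over 7 cells = 3200  → 10.7357
row 12: Σ corner-gray over 7 cells = 3109  → 10.4304
Σ rows: total corner-gray = 46783  → 156.9520 mm³

156.952


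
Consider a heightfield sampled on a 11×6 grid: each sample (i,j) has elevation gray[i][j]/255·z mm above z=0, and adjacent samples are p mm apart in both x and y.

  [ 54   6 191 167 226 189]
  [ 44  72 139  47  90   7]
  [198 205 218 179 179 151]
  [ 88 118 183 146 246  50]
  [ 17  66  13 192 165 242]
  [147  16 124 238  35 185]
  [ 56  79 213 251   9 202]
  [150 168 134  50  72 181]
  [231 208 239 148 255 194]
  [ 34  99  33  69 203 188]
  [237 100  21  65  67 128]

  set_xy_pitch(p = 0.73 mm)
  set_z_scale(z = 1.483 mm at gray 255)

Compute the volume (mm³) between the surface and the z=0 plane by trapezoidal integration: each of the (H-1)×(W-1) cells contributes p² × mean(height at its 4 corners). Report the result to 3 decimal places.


20.631

height_mm = gray/255 × 1.483; cell vol = 0.73² × mean(4 corners)
unit = 0.73² × 1.483 / (4×255) = 0.000774795 mm³ per gray-sum
row 0: Σ corner-gray over 5 cells = 2170  → 1.6813
row 1: Σ corner-gray over 5 cells = 2658  → 2.0594
row 2: Σ corner-gray over 5 cells = 3435  → 2.6614
row 3: Σ corner-gray over 5 cells = 2655  → 2.0571
row 4: Σ corner-gray over 5 cells = 2289  → 1.7735
row 5: Σ corner-gray over 5 cells = 2520  → 1.9525
row 6: Σ corner-gray over 5 cells = 2541  → 1.9688
row 7: Σ corner-gray over 5 cells = 3304  → 2.5599
row 8: Σ corner-gray over 5 cells = 3155  → 2.4445
row 9: Σ corner-gray over 5 cells = 1901  → 1.4729
Σ rows: total corner-gray = 26628  → 20.6312 mm³


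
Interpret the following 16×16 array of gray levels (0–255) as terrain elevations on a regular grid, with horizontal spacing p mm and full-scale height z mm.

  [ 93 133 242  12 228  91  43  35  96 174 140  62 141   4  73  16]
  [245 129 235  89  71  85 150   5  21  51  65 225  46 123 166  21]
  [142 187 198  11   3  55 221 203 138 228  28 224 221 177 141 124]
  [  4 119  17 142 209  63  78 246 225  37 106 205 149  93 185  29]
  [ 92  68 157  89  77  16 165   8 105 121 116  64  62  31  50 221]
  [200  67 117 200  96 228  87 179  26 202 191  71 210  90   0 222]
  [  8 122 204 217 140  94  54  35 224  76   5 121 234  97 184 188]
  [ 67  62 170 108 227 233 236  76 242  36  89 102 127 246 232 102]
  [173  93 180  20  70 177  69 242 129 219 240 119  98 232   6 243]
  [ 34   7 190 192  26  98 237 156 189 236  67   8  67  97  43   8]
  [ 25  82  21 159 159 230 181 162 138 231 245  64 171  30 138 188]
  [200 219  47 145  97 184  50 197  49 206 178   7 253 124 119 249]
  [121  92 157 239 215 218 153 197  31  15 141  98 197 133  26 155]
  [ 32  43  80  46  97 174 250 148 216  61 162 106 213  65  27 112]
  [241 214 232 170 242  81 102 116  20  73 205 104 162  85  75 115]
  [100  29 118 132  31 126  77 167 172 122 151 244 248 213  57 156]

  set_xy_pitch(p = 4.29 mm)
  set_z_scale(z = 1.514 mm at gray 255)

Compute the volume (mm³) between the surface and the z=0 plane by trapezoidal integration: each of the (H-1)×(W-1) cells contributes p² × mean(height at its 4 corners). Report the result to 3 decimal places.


height_mm = gray/255 × 1.514; cell vol = 4.29² × mean(4 corners)
unit = 4.29² × 1.514 / (4×255) = 0.0273175 mm³ per gray-sum
row 0: Σ corner-gray over 15 cells = 6245  → 170.5975
row 1: Σ corner-gray over 15 cells = 7524  → 205.5366
row 2: Σ corner-gray over 15 cells = 8117  → 221.7358
row 3: Σ corner-gray over 15 cells = 6352  → 173.5205
row 4: Σ corner-gray over 15 cells = 6521  → 178.1371
row 5: Σ corner-gray over 15 cells = 7760  → 211.9835
row 6: Σ corner-gray over 15 cells = 8351  → 228.1281
row 7: Σ corner-gray over 15 cells = 8745  → 238.8912
row 8: Σ corner-gray over 15 cells = 7472  → 204.1160
row 9: Σ corner-gray over 15 cells = 7503  → 204.9629
row 10: Σ corner-gray over 15 cells = 8434  → 230.3954
row 11: Σ corner-gray over 15 cells = 8299  → 226.7076
row 12: Σ corner-gray over 15 cells = 7620  → 208.1590
row 13: Σ corner-gray over 15 cells = 7638  → 208.6507
row 14: Σ corner-gray over 15 cells = 8148  → 222.5826
Σ rows: total corner-gray = 114729  → 3134.1047 mm³

3134.105


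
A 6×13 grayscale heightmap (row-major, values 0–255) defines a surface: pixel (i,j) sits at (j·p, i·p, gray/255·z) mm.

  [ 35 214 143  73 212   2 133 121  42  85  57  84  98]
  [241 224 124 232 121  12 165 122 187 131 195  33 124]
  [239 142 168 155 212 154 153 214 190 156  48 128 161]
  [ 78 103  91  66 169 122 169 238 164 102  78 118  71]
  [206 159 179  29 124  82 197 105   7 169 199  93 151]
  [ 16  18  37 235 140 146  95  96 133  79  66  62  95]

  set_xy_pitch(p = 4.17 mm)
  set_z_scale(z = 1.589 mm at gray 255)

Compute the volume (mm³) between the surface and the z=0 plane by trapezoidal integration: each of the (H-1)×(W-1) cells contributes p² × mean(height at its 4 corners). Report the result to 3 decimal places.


851.900

height_mm = gray/255 × 1.589; cell vol = 4.17² × mean(4 corners)
unit = 4.17² × 1.589 / (4×255) = 0.0270892 mm³ per gray-sum
row 0: Σ corner-gray over 12 cells = 5922  → 160.4221
row 1: Σ corner-gray over 12 cells = 7297  → 197.6697
row 2: Σ corner-gray over 12 cells = 6829  → 184.9920
row 3: Σ corner-gray over 12 cells = 6032  → 163.4019
row 4: Σ corner-gray over 12 cells = 5368  → 145.4147
Σ rows: total corner-gray = 31448  → 851.9005 mm³


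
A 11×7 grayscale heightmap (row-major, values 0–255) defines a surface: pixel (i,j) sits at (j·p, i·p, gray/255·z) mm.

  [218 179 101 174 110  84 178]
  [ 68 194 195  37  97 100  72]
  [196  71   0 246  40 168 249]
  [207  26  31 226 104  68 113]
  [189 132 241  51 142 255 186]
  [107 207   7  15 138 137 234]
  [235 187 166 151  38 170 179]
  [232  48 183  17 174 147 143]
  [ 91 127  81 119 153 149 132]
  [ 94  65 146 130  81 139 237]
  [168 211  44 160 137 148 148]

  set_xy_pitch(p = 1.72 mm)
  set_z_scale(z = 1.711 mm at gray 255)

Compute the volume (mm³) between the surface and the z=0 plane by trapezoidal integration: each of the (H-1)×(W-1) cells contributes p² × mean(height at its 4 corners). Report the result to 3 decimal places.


153.502

height_mm = gray/255 × 1.711; cell vol = 1.72² × mean(4 corners)
unit = 1.72² × 1.711 / (4×255) = 0.00496257 mm³ per gray-sum
row 0: Σ corner-gray over 6 cells = 3078  → 15.2748
row 1: Σ corner-gray over 6 cells = 2881  → 14.2972
row 2: Σ corner-gray over 6 cells = 2725  → 13.5230
row 3: Σ corner-gray over 6 cells = 3247  → 16.1135
row 4: Σ corner-gray over 6 cells = 3366  → 16.7040
row 5: Σ corner-gray over 6 cells = 3187  → 15.8157
row 6: Σ corner-gray over 6 cells = 3351  → 16.6296
row 7: Σ corner-gray over 6 cells = 2994  → 14.8579
row 8: Σ corner-gray over 6 cells = 2934  → 14.5602
row 9: Σ corner-gray over 6 cells = 3169  → 15.7264
Σ rows: total corner-gray = 30932  → 153.5022 mm³


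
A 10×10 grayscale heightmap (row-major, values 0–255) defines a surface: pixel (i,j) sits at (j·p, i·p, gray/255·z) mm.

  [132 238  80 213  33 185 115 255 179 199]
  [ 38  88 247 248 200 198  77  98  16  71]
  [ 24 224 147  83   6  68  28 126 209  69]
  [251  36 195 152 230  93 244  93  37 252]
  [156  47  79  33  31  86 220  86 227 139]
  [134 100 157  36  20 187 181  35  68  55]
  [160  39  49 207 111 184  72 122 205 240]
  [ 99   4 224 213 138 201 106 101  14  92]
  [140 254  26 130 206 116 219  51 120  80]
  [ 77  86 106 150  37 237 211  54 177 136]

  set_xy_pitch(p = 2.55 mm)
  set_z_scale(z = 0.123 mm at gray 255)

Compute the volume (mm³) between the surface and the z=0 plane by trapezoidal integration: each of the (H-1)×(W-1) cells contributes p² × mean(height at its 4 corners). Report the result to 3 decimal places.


height_mm = gray/255 × 0.123; cell vol = 2.55² × mean(4 corners)
unit = 2.55² × 0.123 / (4×255) = 0.000784125 mm³ per gray-sum
row 0: Σ corner-gray over 9 cells = 5380  → 4.2186
row 1: Σ corner-gray over 9 cells = 4328  → 3.3937
row 2: Σ corner-gray over 9 cells = 4538  → 3.5584
row 3: Σ corner-gray over 9 cells = 4576  → 3.5882
row 4: Σ corner-gray over 9 cells = 3670  → 2.8777
row 5: Σ corner-gray over 9 cells = 4135  → 3.2424
row 6: Σ corner-gray over 9 cells = 4571  → 3.5842
row 7: Σ corner-gray over 9 cells = 4657  → 3.6517
row 8: Σ corner-gray over 9 cells = 4793  → 3.7583
Σ rows: total corner-gray = 40648  → 31.8731 mm³

31.873


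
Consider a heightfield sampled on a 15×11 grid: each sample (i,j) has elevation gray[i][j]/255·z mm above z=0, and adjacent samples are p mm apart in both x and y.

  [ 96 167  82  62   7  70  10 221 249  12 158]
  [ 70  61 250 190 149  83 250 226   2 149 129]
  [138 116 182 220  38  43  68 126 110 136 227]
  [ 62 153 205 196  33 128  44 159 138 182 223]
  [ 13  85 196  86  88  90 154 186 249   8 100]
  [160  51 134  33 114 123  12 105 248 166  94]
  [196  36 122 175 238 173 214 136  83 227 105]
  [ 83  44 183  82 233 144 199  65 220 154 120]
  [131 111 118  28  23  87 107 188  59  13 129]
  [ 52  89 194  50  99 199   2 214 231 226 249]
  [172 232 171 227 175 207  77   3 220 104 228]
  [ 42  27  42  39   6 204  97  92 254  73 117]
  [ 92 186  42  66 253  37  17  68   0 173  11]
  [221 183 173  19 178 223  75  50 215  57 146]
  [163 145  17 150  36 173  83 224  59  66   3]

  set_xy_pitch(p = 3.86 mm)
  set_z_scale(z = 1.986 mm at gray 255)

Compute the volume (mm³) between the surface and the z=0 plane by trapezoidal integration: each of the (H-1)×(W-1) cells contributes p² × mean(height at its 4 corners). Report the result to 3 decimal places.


2027.537

height_mm = gray/255 × 1.986; cell vol = 3.86² × mean(4 corners)
unit = 3.86² × 1.986 / (4×255) = 0.0290104 mm³ per gray-sum
row 0: Σ corner-gray over 10 cells = 4933  → 143.1083
row 1: Σ corner-gray over 10 cells = 5362  → 155.5538
row 2: Σ corner-gray over 10 cells = 5204  → 150.9701
row 3: Σ corner-gray over 10 cells = 5158  → 149.6356
row 4: Σ corner-gray over 10 cells = 4623  → 134.1151
row 5: Σ corner-gray over 10 cells = 5335  → 154.7705
row 6: Σ corner-gray over 10 cells = 5960  → 172.9020
row 7: Σ corner-gray over 10 cells = 4579  → 132.8386
row 8: Σ corner-gray over 10 cells = 4637  → 134.5212
row 9: Σ corner-gray over 10 cells = 6141  → 178.1529
row 10: Σ corner-gray over 10 cells = 5059  → 146.7636
row 11: Σ corner-gray over 10 cells = 3614  → 104.8436
row 12: Σ corner-gray over 10 cells = 4500  → 130.5468
row 13: Σ corner-gray over 10 cells = 4785  → 138.8148
Σ rows: total corner-gray = 69890  → 2027.5367 mm³


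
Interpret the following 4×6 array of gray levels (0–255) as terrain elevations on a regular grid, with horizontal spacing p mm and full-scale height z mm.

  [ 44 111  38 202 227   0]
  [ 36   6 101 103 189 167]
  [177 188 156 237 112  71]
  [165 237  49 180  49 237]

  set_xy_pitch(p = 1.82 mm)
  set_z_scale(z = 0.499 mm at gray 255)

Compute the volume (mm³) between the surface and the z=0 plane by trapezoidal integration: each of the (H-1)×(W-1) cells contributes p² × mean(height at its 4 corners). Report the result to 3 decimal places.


12.805

height_mm = gray/255 × 0.499; cell vol = 1.82² × mean(4 corners)
unit = 1.82² × 0.499 / (4×255) = 0.00162048 mm³ per gray-sum
row 0: Σ corner-gray over 5 cells = 2201  → 3.5667
row 1: Σ corner-gray over 5 cells = 2635  → 4.2700
row 2: Σ corner-gray over 5 cells = 3066  → 4.9684
Σ rows: total corner-gray = 7902  → 12.8050 mm³


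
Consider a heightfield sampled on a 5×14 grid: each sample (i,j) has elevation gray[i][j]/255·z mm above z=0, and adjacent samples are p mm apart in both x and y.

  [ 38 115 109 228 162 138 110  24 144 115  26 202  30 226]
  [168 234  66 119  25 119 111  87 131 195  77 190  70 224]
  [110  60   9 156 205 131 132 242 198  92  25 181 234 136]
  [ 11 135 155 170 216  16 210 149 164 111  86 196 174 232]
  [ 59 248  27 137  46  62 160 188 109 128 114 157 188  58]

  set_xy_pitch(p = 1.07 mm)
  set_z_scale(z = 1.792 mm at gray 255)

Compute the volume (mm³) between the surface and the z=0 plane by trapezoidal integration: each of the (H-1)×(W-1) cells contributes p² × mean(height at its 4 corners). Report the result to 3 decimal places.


55.437

height_mm = gray/255 × 1.792; cell vol = 1.07² × mean(4 corners)
unit = 1.07² × 1.792 / (4×255) = 0.00201143 mm³ per gray-sum
row 0: Σ corner-gray over 13 cells = 6310  → 12.6921
row 1: Σ corner-gray over 13 cells = 6816  → 13.7099
row 2: Σ corner-gray over 13 cells = 7383  → 14.8504
row 3: Σ corner-gray over 13 cells = 7052  → 14.1846
Σ rows: total corner-gray = 27561  → 55.4371 mm³


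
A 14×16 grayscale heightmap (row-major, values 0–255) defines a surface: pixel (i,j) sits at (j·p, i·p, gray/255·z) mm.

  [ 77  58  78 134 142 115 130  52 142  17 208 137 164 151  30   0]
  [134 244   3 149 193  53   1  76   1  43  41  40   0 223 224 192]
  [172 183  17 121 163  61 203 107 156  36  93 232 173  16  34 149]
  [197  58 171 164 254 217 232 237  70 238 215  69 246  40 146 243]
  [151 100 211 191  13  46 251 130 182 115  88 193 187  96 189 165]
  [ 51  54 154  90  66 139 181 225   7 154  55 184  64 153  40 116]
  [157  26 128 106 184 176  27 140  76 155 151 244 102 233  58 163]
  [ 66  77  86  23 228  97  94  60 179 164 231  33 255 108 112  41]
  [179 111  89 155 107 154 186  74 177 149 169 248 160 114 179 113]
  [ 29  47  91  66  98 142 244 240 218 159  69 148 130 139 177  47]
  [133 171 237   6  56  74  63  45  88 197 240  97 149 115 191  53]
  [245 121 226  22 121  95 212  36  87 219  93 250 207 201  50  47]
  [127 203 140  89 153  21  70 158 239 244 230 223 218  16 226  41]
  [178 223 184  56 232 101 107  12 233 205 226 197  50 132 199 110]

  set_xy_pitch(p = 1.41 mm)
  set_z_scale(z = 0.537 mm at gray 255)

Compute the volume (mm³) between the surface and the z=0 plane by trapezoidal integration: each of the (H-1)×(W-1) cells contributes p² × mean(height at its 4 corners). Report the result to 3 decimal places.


height_mm = gray/255 × 0.537; cell vol = 1.41² × mean(4 corners)
unit = 1.41² × 0.537 / (4×255) = 0.00104668 mm³ per gray-sum
row 0: Σ corner-gray over 15 cells = 6101  → 6.3858
row 1: Σ corner-gray over 15 cells = 6419  → 6.7186
row 2: Σ corner-gray over 15 cells = 8665  → 9.0694
row 3: Σ corner-gray over 15 cells = 9454  → 9.8953
row 4: Σ corner-gray over 15 cells = 7599  → 7.9537
row 5: Σ corner-gray over 15 cells = 7231  → 7.5685
row 6: Σ corner-gray over 15 cells = 7533  → 7.8846
row 7: Σ corner-gray over 15 cells = 8037  → 8.4121
row 8: Σ corner-gray over 15 cells = 8448  → 8.8423
row 9: Σ corner-gray over 15 cells = 7656  → 8.0134
row 10: Σ corner-gray over 15 cells = 7816  → 8.1808
row 11: Σ corner-gray over 15 cells = 8800  → 9.2108
row 12: Σ corner-gray over 15 cells = 9230  → 9.6608
Σ rows: total corner-gray = 102989  → 107.7961 mm³

107.796


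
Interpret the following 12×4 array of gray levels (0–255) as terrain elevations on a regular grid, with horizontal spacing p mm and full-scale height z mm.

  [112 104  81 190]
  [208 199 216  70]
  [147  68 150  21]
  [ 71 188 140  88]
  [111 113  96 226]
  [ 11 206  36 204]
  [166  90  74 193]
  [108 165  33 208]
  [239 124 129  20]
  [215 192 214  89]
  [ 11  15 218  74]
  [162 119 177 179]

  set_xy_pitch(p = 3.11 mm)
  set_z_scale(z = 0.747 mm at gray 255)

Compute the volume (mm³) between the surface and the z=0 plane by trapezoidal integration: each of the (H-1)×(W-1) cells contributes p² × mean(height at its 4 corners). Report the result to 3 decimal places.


122.040

height_mm = gray/255 × 0.747; cell vol = 3.11² × mean(4 corners)
unit = 3.11² × 0.747 / (4×255) = 0.00708339 mm³ per gray-sum
row 0: Σ corner-gray over 3 cells = 1780  → 12.6084
row 1: Σ corner-gray over 3 cells = 1712  → 12.1268
row 2: Σ corner-gray over 3 cells = 1419  → 10.0513
row 3: Σ corner-gray over 3 cells = 1570  → 11.1209
row 4: Σ corner-gray over 3 cells = 1454  → 10.2993
row 5: Σ corner-gray over 3 cells = 1386  → 9.8176
row 6: Σ corner-gray over 3 cells = 1399  → 9.9097
row 7: Σ corner-gray over 3 cells = 1477  → 10.4622
row 8: Σ corner-gray over 3 cells = 1881  → 13.3239
row 9: Σ corner-gray over 3 cells = 1667  → 11.8080
row 10: Σ corner-gray over 3 cells = 1484  → 10.5118
Σ rows: total corner-gray = 17229  → 122.0397 mm³


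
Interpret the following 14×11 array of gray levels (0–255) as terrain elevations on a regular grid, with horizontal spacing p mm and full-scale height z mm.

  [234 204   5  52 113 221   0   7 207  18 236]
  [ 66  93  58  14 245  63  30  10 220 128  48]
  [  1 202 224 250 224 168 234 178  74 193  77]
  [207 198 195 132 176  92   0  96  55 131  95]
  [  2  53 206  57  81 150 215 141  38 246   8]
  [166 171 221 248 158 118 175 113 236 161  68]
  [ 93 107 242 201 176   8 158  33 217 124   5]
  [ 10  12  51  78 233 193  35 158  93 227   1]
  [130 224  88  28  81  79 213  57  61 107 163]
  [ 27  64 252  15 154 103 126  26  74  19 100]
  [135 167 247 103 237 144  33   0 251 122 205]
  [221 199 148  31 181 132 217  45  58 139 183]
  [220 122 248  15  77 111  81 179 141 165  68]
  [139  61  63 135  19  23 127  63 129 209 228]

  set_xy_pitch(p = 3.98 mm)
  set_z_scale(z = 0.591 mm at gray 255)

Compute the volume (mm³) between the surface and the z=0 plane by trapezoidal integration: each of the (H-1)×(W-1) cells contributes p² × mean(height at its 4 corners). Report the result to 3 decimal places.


height_mm = gray/255 × 0.591; cell vol = 3.98² × mean(4 corners)
unit = 3.98² × 0.591 / (4×255) = 0.00917811 mm³ per gray-sum
row 0: Σ corner-gray over 10 cells = 3960  → 36.3453
row 1: Σ corner-gray over 10 cells = 5408  → 49.6352
row 2: Σ corner-gray over 10 cells = 6024  → 55.2890
row 3: Σ corner-gray over 10 cells = 4836  → 44.3854
row 4: Σ corner-gray over 10 cells = 5820  → 53.4166
row 5: Σ corner-gray over 10 cells = 6066  → 55.6744
row 6: Σ corner-gray over 10 cells = 4801  → 44.0641
row 7: Σ corner-gray over 10 cells = 4340  → 39.8330
row 8: Σ corner-gray over 10 cells = 3962  → 36.3637
row 9: Σ corner-gray over 10 cells = 4741  → 43.5134
row 10: Σ corner-gray over 10 cells = 5652  → 51.8747
row 11: Σ corner-gray over 10 cells = 5270  → 48.3687
row 12: Σ corner-gray over 10 cells = 4591  → 42.1367
Σ rows: total corner-gray = 65471  → 600.9003 mm³

600.900
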